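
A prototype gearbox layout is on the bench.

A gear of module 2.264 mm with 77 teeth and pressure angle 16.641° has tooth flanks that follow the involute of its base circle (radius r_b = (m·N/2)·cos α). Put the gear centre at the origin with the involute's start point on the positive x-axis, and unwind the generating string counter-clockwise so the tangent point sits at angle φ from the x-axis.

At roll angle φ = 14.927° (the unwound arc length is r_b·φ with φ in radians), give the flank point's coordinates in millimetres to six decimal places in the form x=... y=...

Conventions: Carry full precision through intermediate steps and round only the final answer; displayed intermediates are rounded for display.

topology: single-mesh involute geometry — m = 2.264, N = 77
pitch radius r_p = m·N/2 = 2.264·77/2 = 87.164000
base radius r_b = r_p·cos α = 87.164000·cos 16.641° = 83.513388
roll angle φ = 14.927° = 0.26052530 rad
x = r_b·(cos φ + φ·sin φ) = 86.299648
y = r_b·(sin φ − φ·cos φ) = 0.488916

x=86.299648 y=0.488916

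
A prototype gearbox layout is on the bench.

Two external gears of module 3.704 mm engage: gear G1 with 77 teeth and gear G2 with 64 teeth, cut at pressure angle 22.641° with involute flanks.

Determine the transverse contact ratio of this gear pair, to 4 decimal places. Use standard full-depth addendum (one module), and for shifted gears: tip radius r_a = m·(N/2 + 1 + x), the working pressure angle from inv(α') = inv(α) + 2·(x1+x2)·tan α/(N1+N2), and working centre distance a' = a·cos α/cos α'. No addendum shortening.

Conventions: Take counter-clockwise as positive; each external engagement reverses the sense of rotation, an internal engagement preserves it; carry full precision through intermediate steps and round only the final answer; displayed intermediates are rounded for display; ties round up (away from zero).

class = single-mesh tooth geometry [involute pair 77T × 64T, m = 3.704]
base radii: r_b1 = 131.614221, r_b2 = 109.393638
tip radii: r_a1 = 146.308000, r_a2 = 122.232000
no profile shift: α' = α, a' = a
action lengths: √(r_a1²−r_b1²) = 63.904052, √(r_a2²−r_b2²) = 54.531585
base pitch p_b = π·m·cos α = 10.739695
CR = (63.904052 + 54.531585 − 261.132000·sin 22.64100°)/10.739695 = 1.667770
contact ratio ≈ 1.6678

1.6678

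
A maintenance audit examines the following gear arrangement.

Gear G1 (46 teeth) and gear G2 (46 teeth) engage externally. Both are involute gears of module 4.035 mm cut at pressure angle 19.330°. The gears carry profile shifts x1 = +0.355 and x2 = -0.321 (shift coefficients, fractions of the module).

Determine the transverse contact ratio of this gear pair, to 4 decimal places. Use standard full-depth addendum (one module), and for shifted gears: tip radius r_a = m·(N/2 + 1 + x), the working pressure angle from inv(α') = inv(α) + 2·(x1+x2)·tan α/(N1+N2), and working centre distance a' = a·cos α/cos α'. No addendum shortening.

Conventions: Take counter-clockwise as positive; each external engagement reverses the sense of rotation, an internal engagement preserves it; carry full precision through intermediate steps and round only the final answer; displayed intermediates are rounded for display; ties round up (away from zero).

recognized (one external pair, fixed centres): single-mesh tooth geometry, m = 4.035, N1 = 46, N2 = 46
base radii: r_b1 = 87.573375, r_b2 = 87.573375
tip radii: r_a1 = 98.272425, r_a2 = 95.544765
inv(α') = inv(19.330°) + 2·(+0.355-0.321)·tan α/(46+46) = 0.01367007  ⇒  α' = 19.44992°
a' = a·cos α / cos α' = 185.6100·cos 19.330°/cos 19.44992° = 185.746782
action lengths: √(r_a1²−r_b1²) = 44.591182, √(r_a2²−r_b2²) = 38.206101
base pitch p_b = π·m·cos α = 11.961734
CR = (44.591182 + 38.206101 − 185.746782·sin 19.44992°)/11.961734 = 1.751150
contact ratio ≈ 1.7512

1.7512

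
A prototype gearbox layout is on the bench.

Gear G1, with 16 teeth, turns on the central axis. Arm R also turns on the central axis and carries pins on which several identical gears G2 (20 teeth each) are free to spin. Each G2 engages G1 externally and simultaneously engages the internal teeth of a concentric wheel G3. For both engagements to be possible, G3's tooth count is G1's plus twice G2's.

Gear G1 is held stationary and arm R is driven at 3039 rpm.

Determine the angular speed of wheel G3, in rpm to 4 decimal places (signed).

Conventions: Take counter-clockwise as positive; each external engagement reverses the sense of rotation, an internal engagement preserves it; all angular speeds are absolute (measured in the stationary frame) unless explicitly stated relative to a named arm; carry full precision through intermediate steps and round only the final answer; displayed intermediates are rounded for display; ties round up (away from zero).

+3907.2857 rpm

class = planetary set [G3 = 16+2·20 = 56; Willis about the carrier]
normalise by the input: solve with ω_arm = 1, then scale by 3039 rpm
ring teeth: 16 + 2·20 = 56
16(ω_sun−ω_arm) = −56(ω_ring−ω_arm),  ω_sun = 0, ω_arm = 1
ω_ring = 1 − (16/56)(0−1) = 9/7
scale: ω_ring = 9/7 × 3039 rpm = +3907.2857 rpm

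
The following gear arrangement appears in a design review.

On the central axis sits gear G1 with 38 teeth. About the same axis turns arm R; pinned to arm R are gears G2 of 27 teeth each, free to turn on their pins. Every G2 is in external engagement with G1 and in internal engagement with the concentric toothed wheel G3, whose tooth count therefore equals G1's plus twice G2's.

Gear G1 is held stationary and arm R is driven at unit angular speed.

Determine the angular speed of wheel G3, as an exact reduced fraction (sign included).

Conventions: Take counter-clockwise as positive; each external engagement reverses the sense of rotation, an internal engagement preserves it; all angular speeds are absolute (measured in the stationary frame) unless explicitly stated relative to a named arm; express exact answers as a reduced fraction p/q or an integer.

65/46

planetary set (38T centre, 27T on arm, 92T internal) — Willis relation
ring teeth: 38 + 2·27 = 92
38(ω_sun−ω_arm) = −92(ω_ring−ω_arm),  ω_sun = 0, ω_arm = 1
ω_ring = 1 − (38/92)(0−1) = 65/46
exact speed ratio = 65/46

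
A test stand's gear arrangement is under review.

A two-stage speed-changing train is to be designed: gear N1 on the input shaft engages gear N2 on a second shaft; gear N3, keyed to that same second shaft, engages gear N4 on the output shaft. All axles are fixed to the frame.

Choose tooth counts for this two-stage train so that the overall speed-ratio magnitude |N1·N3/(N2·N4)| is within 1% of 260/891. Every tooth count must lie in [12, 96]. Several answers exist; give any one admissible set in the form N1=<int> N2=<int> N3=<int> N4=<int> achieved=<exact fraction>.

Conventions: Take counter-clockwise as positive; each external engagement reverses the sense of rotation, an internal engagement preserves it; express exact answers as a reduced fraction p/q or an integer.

N1=13 N2=27 N3=20 N4=33 achieved=260/891

design class (target 260/891): fixed-axis compound train
target = 260/891 in lowest terms: an exact hit needs N1·N3 = k·260 and N2·N4 = k·891 for one integer k, every count in [12, 96]; additionally prefer no 1:1 stage (N1 ≠ N2, N3 ≠ N4)
k = 1: N1·N3 = 260 = 13·20, N2·N4 = 891 = 27·33
achieved = 13·20/(27·33) = 260/891; |achieved − target| = 0 ≤ 13/4455 ✓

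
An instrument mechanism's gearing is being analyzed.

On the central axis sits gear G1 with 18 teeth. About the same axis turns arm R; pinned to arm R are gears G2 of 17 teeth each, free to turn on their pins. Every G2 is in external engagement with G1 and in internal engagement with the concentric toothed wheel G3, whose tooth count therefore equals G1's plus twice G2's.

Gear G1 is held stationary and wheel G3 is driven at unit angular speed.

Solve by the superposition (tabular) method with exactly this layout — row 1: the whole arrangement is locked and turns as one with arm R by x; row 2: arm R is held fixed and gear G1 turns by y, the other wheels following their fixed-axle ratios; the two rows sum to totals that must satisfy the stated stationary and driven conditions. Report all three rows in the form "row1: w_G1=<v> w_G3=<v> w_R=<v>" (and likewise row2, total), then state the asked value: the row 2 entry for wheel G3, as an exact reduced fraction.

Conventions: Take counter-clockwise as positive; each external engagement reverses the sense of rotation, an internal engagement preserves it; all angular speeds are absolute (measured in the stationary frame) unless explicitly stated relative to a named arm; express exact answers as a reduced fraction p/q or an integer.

recognized (axles ride arm R): planetary set, 18/17/52 teeth
superposition row 1 [locked train]: every member turns x
superposition row 2 [arm held]: sun y, ring −(18/52)·y, arm 0
boundary: total ω_sun = x + y = 0 and total ω_ring = x − (18/52)·y = 1  ⇒  y = -26/35, x = 26/35
row 2 ring = −(18/52)·(-26/35) = 9/35
totals (row 1 + row 2): sun 26/35 + (-26/35) = 0, ring 26/35 + 9/35 = 1, arm 26/35 + 0 = 26/35
asked cell (row2, ring) = 9/35

row1: w_G1=26/35 w_G3=26/35 w_R=26/35
row2: w_G1=-26/35 w_G3=9/35 w_R=0
total: w_G1=0 w_G3=1 w_R=26/35
asked value: 9/35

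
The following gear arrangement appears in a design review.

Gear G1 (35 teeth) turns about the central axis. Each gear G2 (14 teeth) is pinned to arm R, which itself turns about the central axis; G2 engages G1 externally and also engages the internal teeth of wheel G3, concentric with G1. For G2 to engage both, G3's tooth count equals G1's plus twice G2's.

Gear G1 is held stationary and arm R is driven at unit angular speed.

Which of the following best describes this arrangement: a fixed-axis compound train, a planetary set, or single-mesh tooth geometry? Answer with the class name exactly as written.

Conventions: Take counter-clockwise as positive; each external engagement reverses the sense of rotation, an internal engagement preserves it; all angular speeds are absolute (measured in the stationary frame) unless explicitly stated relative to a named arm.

planetary set (35T centre, 14T on arm, 63T internal) — Willis relation
classification: planetary set

planetary set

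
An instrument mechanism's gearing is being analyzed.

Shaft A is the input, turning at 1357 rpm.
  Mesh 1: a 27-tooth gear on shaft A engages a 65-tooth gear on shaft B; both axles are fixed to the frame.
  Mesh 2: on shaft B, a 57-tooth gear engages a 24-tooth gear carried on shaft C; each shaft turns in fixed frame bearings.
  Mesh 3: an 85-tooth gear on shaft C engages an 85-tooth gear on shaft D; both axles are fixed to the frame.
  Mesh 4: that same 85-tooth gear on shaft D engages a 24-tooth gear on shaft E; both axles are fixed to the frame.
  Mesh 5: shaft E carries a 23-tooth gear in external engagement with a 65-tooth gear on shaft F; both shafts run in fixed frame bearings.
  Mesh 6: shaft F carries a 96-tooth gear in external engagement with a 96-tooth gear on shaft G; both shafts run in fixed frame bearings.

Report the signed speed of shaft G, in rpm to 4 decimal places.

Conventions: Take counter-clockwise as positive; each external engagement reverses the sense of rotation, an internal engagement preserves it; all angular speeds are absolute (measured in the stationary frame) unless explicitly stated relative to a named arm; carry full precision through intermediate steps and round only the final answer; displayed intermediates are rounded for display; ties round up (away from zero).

+1677.7067 rpm

class = fixed-axis compound train [6 meshes; 6 ratios multiply, 6 sense flips]
mesh 1 [27T→65T]: ω = 1357.0000×27/65 = 563.6769 rpm, sense flips to −
mesh 2 [57T→24T]: ω = 563.6769×57/24 = 1338.7327 rpm, sense flips to +
mesh 3 [85T→85T]: ω = 1338.7327×85/85 = 1338.7327 rpm, sense flips to −
mesh 4 [85T→24T]: ω = 1338.7327×85/24 = 4741.3450 rpm, sense flips to +
mesh 5 [23T→65T]: ω = 4741.3450×23/65 = 1677.7067 rpm, sense flips to −
mesh 6 [96T→96T]: ω = 1677.7067×96/96 = 1677.7067 rpm, sense flips to +
signed output speed = +1677.7067 rpm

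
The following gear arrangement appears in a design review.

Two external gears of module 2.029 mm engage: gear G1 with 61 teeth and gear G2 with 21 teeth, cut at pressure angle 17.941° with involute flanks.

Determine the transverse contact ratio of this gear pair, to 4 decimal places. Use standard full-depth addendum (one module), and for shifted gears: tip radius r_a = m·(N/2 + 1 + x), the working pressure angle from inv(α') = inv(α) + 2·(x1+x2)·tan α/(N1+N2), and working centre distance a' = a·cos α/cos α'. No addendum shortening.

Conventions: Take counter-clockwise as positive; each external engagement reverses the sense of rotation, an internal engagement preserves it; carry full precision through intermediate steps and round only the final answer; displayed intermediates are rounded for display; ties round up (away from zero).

1.7821

class = single-mesh tooth geometry [involute pair 61T × 21T, m = 2.029]
base radii: r_b1 = 58.875318, r_b2 = 20.268552
tip radii: r_a1 = 63.913500, r_a2 = 23.333500
no profile shift: α' = α, a' = a
action lengths: √(r_a1²−r_b1²) = 24.872322, √(r_a2²−r_b2²) = 11.560191
base pitch p_b = π·m·cos α = 6.064337
CR = (24.872322 + 11.560191 − 83.189000·sin 17.94100°)/6.064337 = 1.782088
contact ratio ≈ 1.7821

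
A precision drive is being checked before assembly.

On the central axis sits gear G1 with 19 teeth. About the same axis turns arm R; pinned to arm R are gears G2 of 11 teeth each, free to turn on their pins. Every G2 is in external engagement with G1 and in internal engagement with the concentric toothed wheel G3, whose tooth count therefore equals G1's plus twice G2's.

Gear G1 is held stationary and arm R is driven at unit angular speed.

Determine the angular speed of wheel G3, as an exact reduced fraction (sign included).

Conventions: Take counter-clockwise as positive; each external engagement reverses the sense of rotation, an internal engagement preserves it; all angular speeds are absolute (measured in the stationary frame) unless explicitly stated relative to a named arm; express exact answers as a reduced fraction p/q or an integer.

recognized (axles ride arm R): planetary set, 19/11/41 teeth
ring teeth: 19 + 2·11 = 41
19(ω_sun−ω_arm) = −41(ω_ring−ω_arm),  ω_sun = 0, ω_arm = 1
ω_ring = 1 − (19/41)(0−1) = 60/41
exact speed ratio = 60/41

60/41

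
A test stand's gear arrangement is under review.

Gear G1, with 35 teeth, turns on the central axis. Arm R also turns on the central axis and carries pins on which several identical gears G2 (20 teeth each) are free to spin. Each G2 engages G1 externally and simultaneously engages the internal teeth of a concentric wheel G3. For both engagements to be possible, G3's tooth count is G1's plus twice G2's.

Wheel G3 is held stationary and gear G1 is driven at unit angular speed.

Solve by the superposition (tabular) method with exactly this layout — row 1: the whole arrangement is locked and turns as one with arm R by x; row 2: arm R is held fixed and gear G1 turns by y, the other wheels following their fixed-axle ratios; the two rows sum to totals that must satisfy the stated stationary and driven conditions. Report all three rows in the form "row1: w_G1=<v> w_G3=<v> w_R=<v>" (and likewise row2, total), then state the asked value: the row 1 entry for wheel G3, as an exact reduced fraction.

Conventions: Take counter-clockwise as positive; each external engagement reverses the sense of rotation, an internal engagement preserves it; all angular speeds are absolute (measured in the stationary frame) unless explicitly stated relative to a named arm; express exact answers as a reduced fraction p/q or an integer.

row1: w_G1=7/22 w_G3=7/22 w_R=7/22
row2: w_G1=15/22 w_G3=-7/22 w_R=0
total: w_G1=1 w_G3=0 w_R=7/22
asked value: 7/22

topology: planetary set — G1 35T / G2 20T / G3 75T, arm = carrier (Willis)
row 1 (train locked, turned with arm): all members turn x
superposition row 2 [arm held]: sun y, ring −(35/75)·y, arm 0
boundary: total ω_ring = x − (35/75)·y = 0 and total ω_sun = x + y = 1  ⇒  y = 15/22, x = 7/22
row 2 ring = −(35/75)·15/22 = -7/22
totals (row 1 + row 2): sun 7/22 + 15/22 = 1, ring 7/22 + (-7/22) = 0, arm 7/22 + 0 = 7/22
asked cell (row1, ring) = 7/22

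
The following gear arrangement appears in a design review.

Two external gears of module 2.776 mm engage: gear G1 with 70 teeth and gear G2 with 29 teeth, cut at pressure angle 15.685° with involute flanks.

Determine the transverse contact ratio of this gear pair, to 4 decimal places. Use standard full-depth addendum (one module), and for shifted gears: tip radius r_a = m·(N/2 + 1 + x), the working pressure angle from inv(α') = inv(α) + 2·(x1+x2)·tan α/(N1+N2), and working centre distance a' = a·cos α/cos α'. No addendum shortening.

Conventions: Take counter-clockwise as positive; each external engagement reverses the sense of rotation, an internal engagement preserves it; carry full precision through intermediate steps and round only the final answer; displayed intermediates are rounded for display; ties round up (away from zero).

class = single-mesh tooth geometry [involute pair 70T × 29T, m = 2.776]
base radii: r_b1 = 93.542010, r_b2 = 38.753118
tip radii: r_a1 = 99.936000, r_a2 = 43.028000
no profile shift: α' = α, a' = a
action lengths: √(r_a1²−r_b1²) = 35.172382, √(r_a2²−r_b2²) = 18.697716
base pitch p_b = π·m·cos α = 8.396311
CR = (35.172382 + 18.697716 − 137.412000·sin 15.68500°)/8.396311 = 1.991468
contact ratio ≈ 1.9915

1.9915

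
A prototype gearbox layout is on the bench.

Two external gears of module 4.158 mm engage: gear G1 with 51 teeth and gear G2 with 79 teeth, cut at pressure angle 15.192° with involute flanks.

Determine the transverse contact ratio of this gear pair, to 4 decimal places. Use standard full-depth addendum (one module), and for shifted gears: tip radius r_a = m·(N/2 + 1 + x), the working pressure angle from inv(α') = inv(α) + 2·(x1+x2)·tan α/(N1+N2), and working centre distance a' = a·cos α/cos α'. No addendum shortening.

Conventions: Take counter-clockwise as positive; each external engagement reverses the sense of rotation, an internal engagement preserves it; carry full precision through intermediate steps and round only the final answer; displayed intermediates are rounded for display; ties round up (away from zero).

recognized (one external pair, fixed centres): single-mesh tooth geometry, m = 4.158, N1 = 51, N2 = 79
base radii: r_b1 = 102.323614, r_b2 = 158.501285
tip radii: r_a1 = 110.187000, r_a2 = 168.399000
no profile shift: α' = α, a' = a
action lengths: √(r_a1²−r_b1²) = 40.878514, √(r_a2²−r_b2²) = 56.882034
base pitch p_b = π·m·cos α = 12.606240
CR = (40.878514 + 56.882034 − 270.270000·sin 15.19200°)/12.606240 = 2.136648
contact ratio ≈ 2.1366

2.1366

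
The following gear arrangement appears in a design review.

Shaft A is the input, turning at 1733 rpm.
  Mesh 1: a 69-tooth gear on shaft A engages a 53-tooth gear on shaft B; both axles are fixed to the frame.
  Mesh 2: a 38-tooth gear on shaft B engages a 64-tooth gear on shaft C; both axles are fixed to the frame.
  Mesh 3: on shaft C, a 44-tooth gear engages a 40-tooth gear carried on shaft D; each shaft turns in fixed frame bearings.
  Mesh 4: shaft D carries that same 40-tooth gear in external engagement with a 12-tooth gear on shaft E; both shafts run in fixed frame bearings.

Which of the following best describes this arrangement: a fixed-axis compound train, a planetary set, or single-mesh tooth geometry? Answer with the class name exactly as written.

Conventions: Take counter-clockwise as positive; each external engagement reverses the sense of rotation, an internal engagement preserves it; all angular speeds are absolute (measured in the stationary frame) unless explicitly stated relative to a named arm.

fixed-axis compound train

class = fixed-axis compound train [4 meshes; 4 ratios multiply, 4 sense flips]
classification: fixed-axis compound train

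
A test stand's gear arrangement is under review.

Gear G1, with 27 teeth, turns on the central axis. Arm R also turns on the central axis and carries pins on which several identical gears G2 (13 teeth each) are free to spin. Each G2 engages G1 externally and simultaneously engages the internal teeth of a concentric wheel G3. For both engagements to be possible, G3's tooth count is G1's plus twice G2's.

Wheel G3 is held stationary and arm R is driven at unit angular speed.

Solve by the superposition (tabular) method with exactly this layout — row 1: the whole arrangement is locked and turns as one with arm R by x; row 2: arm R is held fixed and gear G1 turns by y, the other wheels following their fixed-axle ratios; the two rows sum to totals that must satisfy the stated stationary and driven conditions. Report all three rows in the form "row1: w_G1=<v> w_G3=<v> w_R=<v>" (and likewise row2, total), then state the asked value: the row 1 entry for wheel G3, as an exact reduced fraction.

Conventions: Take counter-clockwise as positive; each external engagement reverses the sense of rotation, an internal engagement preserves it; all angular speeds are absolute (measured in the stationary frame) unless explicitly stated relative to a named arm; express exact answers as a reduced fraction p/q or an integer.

row1: w_G1=1 w_G3=1 w_R=1
row2: w_G1=53/27 w_G3=-1 w_R=0
total: w_G1=80/27 w_G3=0 w_R=1
asked value: 1

topology: planetary set — G1 27T / G2 13T / G3 53T, arm = carrier (Willis)
row 1 — lock + rotate with arm: ω_sun = ω_ring = ω_arm = x
superposition row 2 [arm held]: sun y, ring −(27/53)·y, arm 0
boundary: total ω_ring = x − (27/53)·y = 0 and total ω_arm = x = 1  ⇒  y = 53/27, x = 1
row 2 ring = −(27/53)·53/27 = -1
totals (row 1 + row 2): sun 1 + 53/27 = 80/27, ring 1 + (-1) = 0, arm 1 + 0 = 1
asked cell (row1, ring) = 1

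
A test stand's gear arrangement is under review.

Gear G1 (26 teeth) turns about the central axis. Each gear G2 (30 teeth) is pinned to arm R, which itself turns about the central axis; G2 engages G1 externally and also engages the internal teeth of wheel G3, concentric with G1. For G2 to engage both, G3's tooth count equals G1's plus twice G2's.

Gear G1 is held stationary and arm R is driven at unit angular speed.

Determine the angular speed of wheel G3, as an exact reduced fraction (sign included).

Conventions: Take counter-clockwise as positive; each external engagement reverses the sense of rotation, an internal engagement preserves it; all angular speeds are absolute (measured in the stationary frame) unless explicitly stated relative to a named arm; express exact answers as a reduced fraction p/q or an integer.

planetary set (26T centre, 30T on arm, 86T internal) — Willis relation
ring teeth: 26 + 2·30 = 86
26(ω_sun−ω_arm) = −86(ω_ring−ω_arm),  ω_sun = 0, ω_arm = 1
ω_ring = 1 − (26/86)(0−1) = 56/43
exact speed ratio = 56/43

56/43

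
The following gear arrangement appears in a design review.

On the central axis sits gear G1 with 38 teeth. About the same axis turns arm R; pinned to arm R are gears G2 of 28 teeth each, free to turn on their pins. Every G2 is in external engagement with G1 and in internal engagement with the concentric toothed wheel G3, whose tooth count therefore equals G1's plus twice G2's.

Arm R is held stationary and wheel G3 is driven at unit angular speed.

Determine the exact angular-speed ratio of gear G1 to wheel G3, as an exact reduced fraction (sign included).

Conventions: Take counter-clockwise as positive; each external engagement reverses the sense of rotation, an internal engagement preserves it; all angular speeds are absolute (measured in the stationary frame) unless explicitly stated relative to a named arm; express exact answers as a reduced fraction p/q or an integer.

planetary set (38T centre, 28T on arm, 94T internal) — Willis relation
ring teeth: 38 + 2·28 = 94
38(ω_sun−ω_arm) = −94(ω_ring−ω_arm),  ω_arm = 0, ω_ring = 1
ω_sun = 0 − (94/38)(1−0) = -47/19
ω_out/ω_in = -47/19

-47/19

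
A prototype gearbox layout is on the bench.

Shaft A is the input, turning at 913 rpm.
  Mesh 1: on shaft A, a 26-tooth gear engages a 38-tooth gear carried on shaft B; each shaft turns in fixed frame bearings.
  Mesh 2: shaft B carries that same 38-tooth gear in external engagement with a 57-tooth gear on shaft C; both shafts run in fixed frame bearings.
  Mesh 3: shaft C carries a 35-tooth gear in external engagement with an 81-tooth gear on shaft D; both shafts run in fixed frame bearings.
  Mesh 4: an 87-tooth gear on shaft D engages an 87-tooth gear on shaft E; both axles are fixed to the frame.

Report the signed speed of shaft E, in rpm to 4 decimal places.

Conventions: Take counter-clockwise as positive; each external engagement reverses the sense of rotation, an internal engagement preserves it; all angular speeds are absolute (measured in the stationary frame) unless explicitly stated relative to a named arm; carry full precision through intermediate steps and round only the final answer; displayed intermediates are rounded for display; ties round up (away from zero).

recognized (5 fixed axles, 4 meshes): fixed-axis compound train
mesh 1 [26T→38T]: ω = 913.0000×26/38 = 624.6842 rpm, sense flips to −
mesh 2 [38T→57T]: ω = 624.6842×38/57 = 416.4561 rpm, sense flips to +
mesh 3 [35T→81T]: ω = 416.4561×35/81 = 179.9502 rpm, sense flips to −
mesh 4 [87T→87T]: ω = 179.9502×87/87 = 179.9502 rpm, sense flips to +
signed output speed = +179.9502 rpm

+179.9502 rpm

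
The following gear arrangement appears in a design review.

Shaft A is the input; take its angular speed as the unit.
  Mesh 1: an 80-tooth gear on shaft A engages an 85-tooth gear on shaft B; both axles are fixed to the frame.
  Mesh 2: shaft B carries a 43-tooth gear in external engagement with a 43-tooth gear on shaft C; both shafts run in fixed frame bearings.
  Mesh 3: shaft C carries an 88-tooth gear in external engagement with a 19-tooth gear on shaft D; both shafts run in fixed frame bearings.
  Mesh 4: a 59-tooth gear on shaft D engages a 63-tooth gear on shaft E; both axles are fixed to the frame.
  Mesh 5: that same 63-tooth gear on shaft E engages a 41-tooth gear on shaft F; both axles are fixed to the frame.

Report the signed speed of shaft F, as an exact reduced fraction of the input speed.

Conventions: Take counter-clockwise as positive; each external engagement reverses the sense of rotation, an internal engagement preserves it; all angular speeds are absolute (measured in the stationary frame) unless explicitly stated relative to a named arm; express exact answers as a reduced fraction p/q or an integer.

-83072/13243

5-mesh fixed-axis compound train (all bearings frame-fixed)
mesh 1 [80T→85T]: |ω|/ω_in = 1×80/85 = 16/17, sense flips to −
mesh 2 [43T→43T]: |ω|/ω_in = (16/17)×43/43 = 16/17, sense flips to +
mesh 3 [88T→19T]: |ω|/ω_in = (16/17)×88/19 = 1408/323, sense flips to −
mesh 4 [59T→63T]: |ω|/ω_in = (1408/323)×59/63 = 83072/20349, sense flips to +
mesh 5 [63T→41T]: |ω|/ω_in = (83072/20349)×63/41 = 83072/13243, sense flips to −
signed output speed (× input speed) = -83072/13243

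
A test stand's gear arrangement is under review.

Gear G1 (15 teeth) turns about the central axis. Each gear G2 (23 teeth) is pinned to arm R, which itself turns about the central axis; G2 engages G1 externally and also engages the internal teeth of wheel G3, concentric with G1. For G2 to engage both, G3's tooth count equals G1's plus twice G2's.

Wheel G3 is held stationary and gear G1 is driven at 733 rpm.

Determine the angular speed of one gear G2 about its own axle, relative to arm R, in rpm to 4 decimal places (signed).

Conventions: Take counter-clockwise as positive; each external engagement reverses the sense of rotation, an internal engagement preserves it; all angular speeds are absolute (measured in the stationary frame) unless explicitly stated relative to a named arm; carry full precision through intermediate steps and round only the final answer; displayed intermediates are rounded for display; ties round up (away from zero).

class = planetary set [G3 = 15+2·23 = 61; Willis about the carrier]
normalise by the input: solve with ω_sun = 1, then scale by 733 rpm
ring teeth: 15 + 2·23 = 61
15(ω_sun−ω_arm) = −61(ω_ring−ω_arm),  ω_ring = 0, ω_sun = 1
15(1−ω_arm) = −61(0−ω_arm)  ⇒  76·ω_arm = 15  ⇒  ω_arm = 15/76
sun–planet mesh: 15·(1−15/76) = −23·(ω_p−ω_arm)  ⇒  ω_p−ω_arm = -915/1748
scale: ω_p−ω_arm = -915/1748 × 733 rpm = -383.6928 rpm

-383.6928 rpm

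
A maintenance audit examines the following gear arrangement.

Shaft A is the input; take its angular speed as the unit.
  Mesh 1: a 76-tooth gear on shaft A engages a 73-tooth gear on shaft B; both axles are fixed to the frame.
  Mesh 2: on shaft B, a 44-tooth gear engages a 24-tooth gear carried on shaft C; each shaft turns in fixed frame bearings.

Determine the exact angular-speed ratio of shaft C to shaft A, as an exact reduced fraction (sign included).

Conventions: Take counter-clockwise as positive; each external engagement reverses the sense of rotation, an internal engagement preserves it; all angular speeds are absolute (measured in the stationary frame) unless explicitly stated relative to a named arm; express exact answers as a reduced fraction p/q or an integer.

418/219

class = fixed-axis compound train [2 meshes; 2 ratios multiply, 2 sense flips]
mesh 1 [76T→73T]: running ratio 76/73, sense −
mesh 2 [44T→24T]: running ratio 418/219, sense +
ω_out/ω_in = 418/219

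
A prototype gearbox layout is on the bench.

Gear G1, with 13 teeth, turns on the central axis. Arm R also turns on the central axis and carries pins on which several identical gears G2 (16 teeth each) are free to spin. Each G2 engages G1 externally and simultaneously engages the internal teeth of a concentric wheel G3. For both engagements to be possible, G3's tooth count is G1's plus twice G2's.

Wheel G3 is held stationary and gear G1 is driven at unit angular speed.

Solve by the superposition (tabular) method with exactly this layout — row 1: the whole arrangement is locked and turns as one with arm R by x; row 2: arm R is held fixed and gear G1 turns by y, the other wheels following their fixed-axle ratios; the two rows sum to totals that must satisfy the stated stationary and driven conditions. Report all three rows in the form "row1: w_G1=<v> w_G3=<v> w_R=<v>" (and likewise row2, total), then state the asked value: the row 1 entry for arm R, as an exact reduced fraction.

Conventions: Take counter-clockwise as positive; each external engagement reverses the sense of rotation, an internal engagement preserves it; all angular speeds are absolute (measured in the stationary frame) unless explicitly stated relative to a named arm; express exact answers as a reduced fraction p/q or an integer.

row1: w_G1=13/58 w_G3=13/58 w_R=13/58
row2: w_G1=45/58 w_G3=-13/58 w_R=0
total: w_G1=1 w_G3=0 w_R=13/58
asked value: 13/58

recognized (axles ride arm R): planetary set, 13/16/45 teeth
row 1 — lock + rotate with arm: ω_sun = ω_ring = ω_arm = x
row 2: sun turns y, ring = −(13/45)·y, arm 0
boundary: total ω_ring = x − (13/45)·y = 0 and total ω_sun = x + y = 1  ⇒  y = 45/58, x = 13/58
row 2 ring = −(13/45)·45/58 = -13/58
totals (row 1 + row 2): sun 13/58 + 45/58 = 1, ring 13/58 + (-13/58) = 0, arm 13/58 + 0 = 13/58
asked cell (row1, arm) = 13/58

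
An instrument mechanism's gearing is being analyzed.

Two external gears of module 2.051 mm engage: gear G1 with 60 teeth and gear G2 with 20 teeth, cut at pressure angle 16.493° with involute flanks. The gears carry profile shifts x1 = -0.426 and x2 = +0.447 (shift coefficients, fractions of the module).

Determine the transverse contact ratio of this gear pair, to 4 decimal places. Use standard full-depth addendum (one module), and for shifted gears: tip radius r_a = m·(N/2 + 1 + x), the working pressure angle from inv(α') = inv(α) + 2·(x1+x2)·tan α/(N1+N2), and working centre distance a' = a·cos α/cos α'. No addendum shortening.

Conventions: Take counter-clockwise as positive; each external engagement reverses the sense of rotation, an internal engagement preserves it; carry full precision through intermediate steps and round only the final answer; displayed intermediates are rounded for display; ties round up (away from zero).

1.7203

single-mesh involute tooth geometry (60T engaging 20T at module 2.051)
base radii: r_b1 = 58.998313, r_b2 = 19.666104
tip radii: r_a1 = 62.707274, r_a2 = 23.477797
inv(α') = inv(16.493°) + 2·(-0.426+0.447)·tan α/(60+20) = 0.00837890  ⇒  α' = 16.59394°
a' = a·cos α / cos α' = 82.0400·cos 16.493°/cos 16.59394° = 82.082943
action lengths: √(r_a1²−r_b1²) = 21.246206, √(r_a2²−r_b2²) = 12.823856
base pitch p_b = π·m·cos α = 6.178289
CR = (21.246206 + 12.823856 − 82.082943·sin 16.59394°)/6.178289 = 1.720256
contact ratio ≈ 1.7203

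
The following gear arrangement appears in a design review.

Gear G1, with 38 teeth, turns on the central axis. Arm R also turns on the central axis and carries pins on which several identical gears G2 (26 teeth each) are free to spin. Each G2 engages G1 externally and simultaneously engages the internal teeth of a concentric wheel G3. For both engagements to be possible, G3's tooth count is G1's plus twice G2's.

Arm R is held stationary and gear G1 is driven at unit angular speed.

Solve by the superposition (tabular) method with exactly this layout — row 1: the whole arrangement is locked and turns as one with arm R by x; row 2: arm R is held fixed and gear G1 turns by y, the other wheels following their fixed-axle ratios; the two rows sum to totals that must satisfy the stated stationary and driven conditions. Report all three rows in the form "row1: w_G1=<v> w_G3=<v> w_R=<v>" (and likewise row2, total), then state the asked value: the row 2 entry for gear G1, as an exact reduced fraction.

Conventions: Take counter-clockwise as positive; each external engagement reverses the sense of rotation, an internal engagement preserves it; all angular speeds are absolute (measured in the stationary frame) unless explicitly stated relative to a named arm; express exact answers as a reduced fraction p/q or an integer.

topology: planetary set — G1 38T / G2 26T / G3 90T, arm = carrier (Willis)
superposition row 1 [locked train]: every member turns x
superposition row 2 [arm held]: sun y, ring −(38/90)·y, arm 0
boundary: total ω_arm = x = 0 and total ω_sun = x + y = 1  ⇒  y = 1, x = 0
row 2 ring = −(38/90)·1 = -19/45
totals (row 1 + row 2): sun 0 + 1 = 1, ring 0 + (-19/45) = -19/45, arm 0 + 0 = 0
asked cell (row2, sun) = 1

row1: w_G1=0 w_G3=0 w_R=0
row2: w_G1=1 w_G3=-19/45 w_R=0
total: w_G1=1 w_G3=-19/45 w_R=0
asked value: 1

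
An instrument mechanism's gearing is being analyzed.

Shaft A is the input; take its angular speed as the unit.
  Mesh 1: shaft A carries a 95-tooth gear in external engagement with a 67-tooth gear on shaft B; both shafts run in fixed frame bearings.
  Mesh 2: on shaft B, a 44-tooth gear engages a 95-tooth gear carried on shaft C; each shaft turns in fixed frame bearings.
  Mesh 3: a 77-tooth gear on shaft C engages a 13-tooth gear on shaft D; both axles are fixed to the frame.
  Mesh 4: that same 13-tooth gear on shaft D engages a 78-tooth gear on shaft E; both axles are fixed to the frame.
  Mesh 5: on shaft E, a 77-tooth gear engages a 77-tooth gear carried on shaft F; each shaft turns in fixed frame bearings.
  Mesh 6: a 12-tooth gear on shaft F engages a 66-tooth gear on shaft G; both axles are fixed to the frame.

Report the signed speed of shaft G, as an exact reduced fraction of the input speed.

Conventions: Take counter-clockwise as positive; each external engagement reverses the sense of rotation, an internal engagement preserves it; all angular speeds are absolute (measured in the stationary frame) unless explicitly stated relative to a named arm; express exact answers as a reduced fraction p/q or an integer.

308/2613

6-mesh fixed-axis compound train (all bearings frame-fixed)
mesh 1 [95T→67T]: |ω|/ω_in = 1×95/67 = 95/67, sense flips to −
mesh 2 [44T→95T]: |ω|/ω_in = (95/67)×44/95 = 44/67, sense flips to +
mesh 3 [77T→13T]: |ω|/ω_in = (44/67)×77/13 = 3388/871, sense flips to −
mesh 4 [13T→78T]: |ω|/ω_in = (3388/871)×13/78 = 1694/2613, sense flips to +
mesh 5 [77T→77T]: |ω|/ω_in = (1694/2613)×77/77 = 1694/2613, sense flips to −
mesh 6 [12T→66T]: |ω|/ω_in = (1694/2613)×12/66 = 308/2613, sense flips to +
signed output speed (× input speed) = 308/2613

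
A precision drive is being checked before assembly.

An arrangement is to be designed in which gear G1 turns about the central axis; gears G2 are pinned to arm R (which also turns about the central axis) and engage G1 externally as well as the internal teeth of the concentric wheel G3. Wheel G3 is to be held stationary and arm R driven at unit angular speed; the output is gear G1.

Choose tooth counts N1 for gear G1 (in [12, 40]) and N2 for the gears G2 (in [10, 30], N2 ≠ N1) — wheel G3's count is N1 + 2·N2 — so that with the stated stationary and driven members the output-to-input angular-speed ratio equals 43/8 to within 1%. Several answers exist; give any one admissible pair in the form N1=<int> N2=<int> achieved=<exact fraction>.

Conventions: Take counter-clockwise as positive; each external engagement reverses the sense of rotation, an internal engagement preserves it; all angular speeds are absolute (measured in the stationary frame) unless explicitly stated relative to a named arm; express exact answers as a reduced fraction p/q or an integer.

N1=16 N2=27 achieved=43/8

topology: planetary set — design target 43/8, arm = carrier (Willis)
Willis with ω_ring = 0: ω_sun/ω_arm = (N1+N3)/N1; set equal to 43/8  ⇒  N3/N1 = 43/8 − 1 = 35/8
N3 = N1 + 2·N2  ⇒  N2/N1 = (N3/N1 − 1)/2 = (35/8 − 1)/2 = 27/16
smallest multiple with N1 ≥ 12 and N2 ≥ 10: k = 1  ⇒  N1 = 1·16 = 16, N2 = 1·27 = 27 (N1 ≤ 40, N2 ≤ 30, N2 ≠ N1 ✓), N3 = 16 + 2·27 = 70
check: (N1+N3)/N1 with N1 = 16, N3 = 70 gives 43/8; |achieved − target| = 0 ≤ 43/800 ✓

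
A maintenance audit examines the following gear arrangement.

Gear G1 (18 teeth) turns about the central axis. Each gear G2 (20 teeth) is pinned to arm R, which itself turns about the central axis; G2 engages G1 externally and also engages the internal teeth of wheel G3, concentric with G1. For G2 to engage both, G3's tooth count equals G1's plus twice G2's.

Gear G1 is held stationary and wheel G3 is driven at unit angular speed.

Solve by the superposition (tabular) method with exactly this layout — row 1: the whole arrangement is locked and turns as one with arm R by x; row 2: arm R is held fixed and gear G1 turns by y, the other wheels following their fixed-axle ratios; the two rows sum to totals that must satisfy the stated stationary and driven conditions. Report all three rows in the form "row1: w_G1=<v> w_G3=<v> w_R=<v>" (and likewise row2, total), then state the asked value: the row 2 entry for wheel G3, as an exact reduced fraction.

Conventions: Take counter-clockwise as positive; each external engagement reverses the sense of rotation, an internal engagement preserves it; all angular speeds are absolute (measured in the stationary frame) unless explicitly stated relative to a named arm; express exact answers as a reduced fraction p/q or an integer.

recognized (axles ride arm R): planetary set, 18/20/58 teeth
row 1: whole set turns with the arm by x
superposition row 2 [arm held]: sun y, ring −(18/58)·y, arm 0
boundary: total ω_sun = x + y = 0 and total ω_ring = x − (18/58)·y = 1  ⇒  y = -29/38, x = 29/38
row 2 ring = −(18/58)·(-29/38) = 9/38
totals (row 1 + row 2): sun 29/38 + (-29/38) = 0, ring 29/38 + 9/38 = 1, arm 29/38 + 0 = 29/38
asked cell (row2, ring) = 9/38

row1: w_G1=29/38 w_G3=29/38 w_R=29/38
row2: w_G1=-29/38 w_G3=9/38 w_R=0
total: w_G1=0 w_G3=1 w_R=29/38
asked value: 9/38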